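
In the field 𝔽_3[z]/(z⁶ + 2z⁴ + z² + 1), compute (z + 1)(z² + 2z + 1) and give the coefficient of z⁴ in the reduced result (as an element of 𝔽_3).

Multiply in 𝔽_3[z]: (z + 1)·(z² + 2z + 1) = z³ + 1.
Reduced: z³ + 1.

0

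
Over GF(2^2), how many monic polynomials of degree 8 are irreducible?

8160

By the necklace-counting formula, N_4(8) = (1/8) Σ_{d|8} μ(8/d)·4^d.
Divisors of 8: 1, 2, 4, 8; μ(8/d) for each: 0, 0, -1, 1.
Σ = − 4^4 + 4^8 = 65280.
N = 65280/8 = 8160.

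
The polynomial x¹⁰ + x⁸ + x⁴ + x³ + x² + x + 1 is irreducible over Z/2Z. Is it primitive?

No

Write f(x) = x¹⁰ + x⁸ + x⁴ + x³ + x² + x + 1.
|GF(2^10)^×| = 2^10 − 1 = 1023. Prime factorization: 1023 = 3·11·31.
f is primitive ⇔ x has order 1023 in GF(2)[x]/(f), i.e. x^(1023/q) ≠ 1 for each prime q | 1023.
x^(341) mod f = 1
x^(93) mod f = x⁹ + x⁸ + x⁷ + x⁶ + x⁵.
x^(33) mod f = x⁸ + x⁶ + x⁵ + x² + 1.
Since x^(341) = 1, the order of x divides 341 < 1023; not primitive.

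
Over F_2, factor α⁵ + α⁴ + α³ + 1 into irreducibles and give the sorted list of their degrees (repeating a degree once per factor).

Write g(α) = α⁵ + α⁴ + α³ + 1.
Roots in F_2: g(0) = 1; g(1) = 0 → root.
Linear factors from roots: (α + 1).
Complete factorization: g(α) = (α + 1)^2·(α³ + α² + 1).
Factor degrees with multiplicity: 1 + 1 + 3 = 5.

1, 1, 3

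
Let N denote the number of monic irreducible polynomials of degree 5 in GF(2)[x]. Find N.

6

The number of monic irreducibles of degree 5 over GF(2) is (1/5)·Σ_{d∣5} μ(5/d) 2^d.
Divisors of 5: 1, 5; μ(5/d) for each: -1, 1.
Σ = − 2^1 + 2^5 = 30.
N = 30/5 = 6.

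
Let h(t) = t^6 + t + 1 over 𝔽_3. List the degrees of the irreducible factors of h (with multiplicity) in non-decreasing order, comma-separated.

Roots in 𝔽_3: h(0) = 1; h(1) = 0 → root; h(2) = 1.
Linear factors from roots: (t - 1).
Complete factorization: h(t) = (t - 1)·(t^2 - t - 1)·(t^3 - t^2 + t + 1).
Factor degrees with multiplicity: 1 + 2 + 3 = 6.

1, 2, 3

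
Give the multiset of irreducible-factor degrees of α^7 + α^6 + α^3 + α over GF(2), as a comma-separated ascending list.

Write f(α) = α^7 + α^6 + α^3 + α.
Roots in GF(2): f(0) = 0 → root; f(1) = 0 → root.
Linear factors from roots: (α), (α + 1).
Complete factorization: f(α) = (α)·(α + 1)·(α^2 + α + 1)·(α^3 + α^2 + 1).
Factor degrees with multiplicity: 1 + 1 + 2 + 3 = 7.

1, 1, 2, 3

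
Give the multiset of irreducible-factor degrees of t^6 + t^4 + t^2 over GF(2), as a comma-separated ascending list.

1, 1, 2, 2

Write g(t) = t^6 + t^4 + t^2.
Roots in GF(2): g(0) = 0 → root; g(1) = 1.
Linear factors from roots: (t).
Complete factorization: g(t) = (t)^2·(t^2 + t + 1)^2.
Factor degrees with multiplicity: 1 + 1 + 2 + 2 = 6.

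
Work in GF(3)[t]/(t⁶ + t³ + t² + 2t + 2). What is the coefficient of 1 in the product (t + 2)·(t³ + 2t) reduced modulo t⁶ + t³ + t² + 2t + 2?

0

Multiply in GF(3)[t]: (t + 2)·(t³ + 2t) = t⁴ + 2t³ + 2t² + t.
Reduced: t⁴ + 2t³ + 2t² + t.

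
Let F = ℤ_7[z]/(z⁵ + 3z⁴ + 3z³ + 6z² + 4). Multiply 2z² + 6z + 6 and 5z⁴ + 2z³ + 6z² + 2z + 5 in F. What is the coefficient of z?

Multiply in ℤ_7[z]: (2z² + 6z + 6)·(5z⁴ + 2z³ + 6z² + 2z + 5) = 3z⁶ + 6z⁵ + 5z⁴ + 3z³ + 2z² + 2.
Reduce using z⁵ ≡ 4z⁴ + 4z³ + z² + 3 (mod z⁵ + 3z⁴ + 3z³ + 6z² + 4).
Reduced: 5z⁴ + z³ + 6z² + 2z.

2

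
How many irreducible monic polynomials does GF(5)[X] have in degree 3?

By the necklace-counting formula, N_5(3) = (1/3) Σ_{d|3} μ(3/d)·5^d.
Divisors of 3: 1, 3; μ(3/d) for each: -1, 1.
Σ = − 5^1 + 5^3 = 120.
N = 120/3 = 40.

40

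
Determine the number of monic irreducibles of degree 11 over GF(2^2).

Gauss's count: N_{4}(11) = (1/11) Σ_{d|11} μ(11/d)·4^d.
Divisors of 11: 1, 11; μ(11/d) for each: -1, 1.
Σ = − 4^1 + 4^11 = 4194300.
N = 4194300/11 = 381300.

381300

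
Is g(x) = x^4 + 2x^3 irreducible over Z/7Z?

Check for roots in Z/7Z: g(0) = 0 → root; g(1) = 3; g(2) = 4; g(3) = 2; g(4) = 6; g(5) = 0 → root; g(6) = 6.
g(0) = 0, so (x) divides g(x); g is reducible.

No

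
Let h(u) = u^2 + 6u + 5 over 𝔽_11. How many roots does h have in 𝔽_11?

Evaluate at each of the 11 elements of 𝔽_11:
h(0) = 5; h(1) = 1; h(2) = 10; h(3) = 10; h(4) = 1; h(5) = 5; h(6) = 0 → root; h(7) = 8; h(8) = 7; h(9) = 8; h(10) = 0 → root.
Roots: {6, 10}.

2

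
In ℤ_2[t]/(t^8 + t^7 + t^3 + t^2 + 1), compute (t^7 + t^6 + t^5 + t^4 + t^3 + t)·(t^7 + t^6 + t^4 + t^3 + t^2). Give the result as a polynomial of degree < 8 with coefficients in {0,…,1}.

t^7 + t^5 + t^4 + t^3 + t^2 + t + 1

Multiply in ℤ_2[t]: (t^7 + t^6 + t^5 + t^4 + t^3 + t)·(t^7 + t^6 + t^4 + t^3 + t^2) = t^14 + t^11 + t^4 + t^3.
Reduce using t^8 ≡ t^7 + t^3 + t^2 + 1 (mod t^8 + t^7 + t^3 + t^2 + 1).
Reduced: t^7 + t^5 + t^4 + t^3 + t^2 + t + 1.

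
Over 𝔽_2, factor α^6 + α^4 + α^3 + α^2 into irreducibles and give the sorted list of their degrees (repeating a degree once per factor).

1, 1, 1, 3

Write h(α) = α^6 + α^4 + α^3 + α^2.
Roots in 𝔽_2: h(0) = 0 → root; h(1) = 0 → root.
Linear factors from roots: (α), (α + 1).
Complete factorization: h(α) = (α + 1)·(α)^2·(α^3 + α^2 + 1).
Factor degrees with multiplicity: 1 + 1 + 1 + 3 = 6.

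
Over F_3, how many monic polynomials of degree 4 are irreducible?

The number of monic irreducibles of degree 4 over GF(3) is (1/4)·Σ_{d∣4} μ(4/d) 3^d.
Divisors of 4: 1, 2, 4; μ(4/d) for each: 0, -1, 1.
Σ = − 3^2 + 3^4 = 72.
N = 72/4 = 18.

18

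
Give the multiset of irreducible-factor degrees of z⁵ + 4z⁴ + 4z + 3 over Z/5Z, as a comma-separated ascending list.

Write f(z) = z⁵ + 4z⁴ + 4z + 3.
Roots in Z/5Z: f(0) = 3; f(1) = 2; f(2) = 2; f(3) = 2; f(4) = 2.
Complete factorization: f(z) = (z² + z + 2)·(z³ + 3z² + 4).
Factor degrees with multiplicity: 2 + 3 = 5.

2, 3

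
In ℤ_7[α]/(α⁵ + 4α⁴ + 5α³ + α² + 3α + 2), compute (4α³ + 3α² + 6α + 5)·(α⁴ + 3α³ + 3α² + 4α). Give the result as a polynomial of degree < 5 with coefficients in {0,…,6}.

5α^4 + 2α^2 + 3α + 6

Multiply in ℤ_7[α]: (4α³ + 3α² + 6α + 5)·(α⁴ + 3α³ + 3α² + 4α) = 4α⁷ + α⁶ + 6α⁵ + 6α⁴ + 3α³ + 4α² + 6α.
Reduce using α⁵ ≡ 3α⁴ + 2α³ + 6α² + 4α + 5 (mod α⁵ + 4α⁴ + 5α³ + α² + 3α + 2).
Reduced: 5α⁴ + 2α² + 3α + 6.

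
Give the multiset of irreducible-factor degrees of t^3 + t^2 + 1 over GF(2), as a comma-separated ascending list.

Write g(t) = t^3 + t^2 + 1.
Roots in GF(2): g(0) = 1; g(1) = 1.
Complete factorization: g(t) = (t^3 + t^2 + 1).
Factor degrees with multiplicity: 3 = 3.

3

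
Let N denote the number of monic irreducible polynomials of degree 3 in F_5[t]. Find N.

The number of monic irreducibles of degree 3 over GF(5) is (1/3)·Σ_{d∣3} μ(3/d) 5^d.
Divisors of 3: 1, 3; μ(3/d) for each: -1, 1.
Σ = − 5^1 + 5^3 = 120.
N = 120/3 = 40.

40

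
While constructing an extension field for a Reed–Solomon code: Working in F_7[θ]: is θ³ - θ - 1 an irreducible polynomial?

Write g(θ) = θ³ - θ - 1.
Check for roots in F_7: g(0) = 6; g(1) = 6; g(2) = 5; g(3) = 2; g(4) = 3; g(5) = 0 → root; g(6) = 6.
g(5) = 0, so (θ − 5) divides g(θ); g is reducible.

No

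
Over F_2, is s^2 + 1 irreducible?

No

Write h(s) = s^2 + 1.
Check for roots in F_2: h(0) = 1; h(1) = 0 → root.
h(1) = 0, so (s − 1) divides h(s); h is reducible.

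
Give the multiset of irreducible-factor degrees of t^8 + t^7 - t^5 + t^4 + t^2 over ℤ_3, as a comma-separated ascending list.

1, 1, 1, 1, 1, 1, 2

Write h(t) = t^8 + t^7 - t^5 + t^4 + t^2.
Roots in ℤ_3: h(0) = 0 → root; h(1) = 0 → root; h(2) = 0 → root.
Linear factors from roots: (t), (t - 1), (t + 1).
Complete factorization: h(t) = (t - 1)·(t)^2·(t + 1)^3·(t^2 - t - 1).
Factor degrees with multiplicity: 1 + 1 + 1 + 1 + 1 + 1 + 2 = 8.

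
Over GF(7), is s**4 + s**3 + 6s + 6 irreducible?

Write g(s) = s**4 + s**3 + 6s + 6.
Check for roots in GF(7): g(0) = 6; g(1) = 0 → root; g(2) = 0 → root; g(3) = 6; g(4) = 0 → root; g(5) = 2; g(6) = 0 → root.
g(1) = 0, so (s − 1) divides g(s); g is reducible.

No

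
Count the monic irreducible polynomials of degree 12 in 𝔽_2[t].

335

Gauss's count: N_{2}(12) = (1/12) Σ_{d|12} μ(12/d)·2^d.
Divisors of 12: 1, 2, 3, 4, 6, 12; μ(12/d) for each: 0, 1, 0, -1, -1, 1.
Σ = 2^2 − 2^4 − 2^6 + 2^12 = 4020.
N = 4020/12 = 335.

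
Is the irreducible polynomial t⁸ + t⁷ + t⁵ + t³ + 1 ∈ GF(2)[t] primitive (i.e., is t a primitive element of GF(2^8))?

Yes

Write f(t) = t⁸ + t⁷ + t⁵ + t³ + 1.
|GF(2^8)^×| = 2^8 − 1 = 255. Prime factorization: 255 = 3·5·17.
f is primitive ⇔ t has order 255 in GF(2)[t]/(f), i.e. t^(255/q) ≠ 1 for each prime q | 255.
t^(85) mod f = t⁷ + t⁶ + t² + t.
t^(51) mod f = t⁷ + t⁶ + t⁴ + t³ + t².
t^(15) mod f = t³ + t².
None equal 1, so t has full order 255; f is primitive.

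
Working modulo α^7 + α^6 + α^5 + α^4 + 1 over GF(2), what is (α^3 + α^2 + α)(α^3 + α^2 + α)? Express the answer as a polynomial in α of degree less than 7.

Multiply in GF(2)[α]: (α^3 + α^2 + α)·(α^3 + α^2 + α) = α^6 + α^4 + α^2.
Reduced: α^6 + α^4 + α^2.

α^6 + α^4 + α^2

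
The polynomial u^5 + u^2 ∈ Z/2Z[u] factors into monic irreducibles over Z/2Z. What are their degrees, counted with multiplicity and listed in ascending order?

1, 1, 1, 2

Write h(u) = u^5 + u^2.
Roots in Z/2Z: h(0) = 0 → root; h(1) = 0 → root.
Linear factors from roots: (u), (u + 1).
Complete factorization: h(u) = (u + 1)·(u)^2·(u^2 + u + 1).
Factor degrees with multiplicity: 1 + 1 + 1 + 2 = 5.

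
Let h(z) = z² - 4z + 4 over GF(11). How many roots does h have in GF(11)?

Evaluate at each of the 11 elements of GF(11):
h(0) = 4; h(1) = 1; h(2) = 0 → root; h(3) = 1; h(4) = 4; h(5) = 9; h(6) = 5; h(7) = 3; h(8) = 3; h(9) = 5; h(10) = 9.
Roots: {2}.

1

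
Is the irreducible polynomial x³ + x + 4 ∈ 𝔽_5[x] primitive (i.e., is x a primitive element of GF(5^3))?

Write f(x) = x³ + x + 4.
|GF(5^3)^×| = 5^3 − 1 = 124. Prime factorization: 124 = 2^2·31.
f is primitive ⇔ x has order 124 in GF(5)[x]/(f), i.e. x^(124/q) ≠ 1 for each prime q | 124.
x^(62) mod f = 1
x^(4) mod f = 4x² + x.
Since x^(62) = 1, the order of x divides 62 < 124; not primitive.

No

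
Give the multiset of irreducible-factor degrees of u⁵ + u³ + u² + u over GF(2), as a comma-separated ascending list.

1, 1, 3

Write g(u) = u⁵ + u³ + u² + u.
Roots in GF(2): g(0) = 0 → root; g(1) = 0 → root.
Linear factors from roots: (u), (u + 1).
Complete factorization: g(u) = (u)·(u + 1)·(u³ + u² + 1).
Factor degrees with multiplicity: 1 + 1 + 3 = 5.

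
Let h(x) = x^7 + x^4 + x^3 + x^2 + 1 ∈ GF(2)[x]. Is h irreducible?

Yes

Check for roots in GF(2): h(0) = 1; h(1) = 1.
No roots, so no linear factors.
Monic irreducibles of degree 2 over GF(2): x^2 + x + 1.
None of them divide h (all give nonzero remainder).
Monic irreducibles of degree 3 over GF(2): x^3 + x + 1, x^3 + x^2 + 1.
None of them divide h (all give nonzero remainder).
No irreducible factor of degree ≤ 3 exists, so h is irreducible over GF(2).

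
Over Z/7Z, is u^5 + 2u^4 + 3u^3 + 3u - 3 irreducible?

No

Write h(u) = u^5 + 2u^4 + 3u^3 + 3u - 3.
Check for roots in Z/7Z: h(0) = 4; h(1) = 6; h(2) = 0 → root; h(3) = 2; h(4) = 1; h(5) = 2; h(6) = 6.
h(2) = 0, so (u − 2) divides h(u); h is reducible.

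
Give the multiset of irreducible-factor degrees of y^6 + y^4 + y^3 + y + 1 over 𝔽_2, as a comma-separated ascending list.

6

Write h(y) = y^6 + y^4 + y^3 + y + 1.
Roots in 𝔽_2: h(0) = 1; h(1) = 1.
Complete factorization: h(y) = (y^6 + y^4 + y^3 + y + 1).
Factor degrees with multiplicity: 6 = 6.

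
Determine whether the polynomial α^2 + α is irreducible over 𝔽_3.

No

Write g(α) = α^2 + α.
Check for roots in 𝔽_3: g(0) = 0 → root; g(1) = 2; g(2) = 0 → root.
g(0) = 0, so (α) divides g(α); g is reducible.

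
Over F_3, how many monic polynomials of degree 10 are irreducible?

By the necklace-counting formula, N_3(10) = (1/10) Σ_{d|10} μ(10/d)·3^d.
Divisors of 10: 1, 2, 5, 10; μ(10/d) for each: 1, -1, -1, 1.
Σ = 3^1 − 3^2 − 3^5 + 3^10 = 58800.
N = 58800/10 = 5880.

5880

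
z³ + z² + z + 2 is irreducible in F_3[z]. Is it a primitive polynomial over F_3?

No

Write f(z) = z³ + z² + z + 2.
|GF(3^3)^×| = 3^3 − 1 = 26. Prime factorization: 26 = 2·13.
f is primitive ⇔ z has order 26 in GF(3)[z]/(f), i.e. z^(26/q) ≠ 1 for each prime q | 26.
z^(13) mod f = 1
z^(2) mod f = z².
Since z^(13) = 1, the order of z divides 13 < 26; not primitive.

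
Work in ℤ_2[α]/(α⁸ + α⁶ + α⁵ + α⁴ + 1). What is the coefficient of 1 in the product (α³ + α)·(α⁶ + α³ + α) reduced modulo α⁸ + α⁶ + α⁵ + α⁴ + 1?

Multiply in ℤ_2[α]: (α³ + α)·(α⁶ + α³ + α) = α⁹ + α⁷ + α⁶ + α².
Reduce using α⁸ ≡ α⁶ + α⁵ + α⁴ + 1 (mod α⁸ + α⁶ + α⁵ + α⁴ + 1).
Reduced: α⁵ + α² + α.

0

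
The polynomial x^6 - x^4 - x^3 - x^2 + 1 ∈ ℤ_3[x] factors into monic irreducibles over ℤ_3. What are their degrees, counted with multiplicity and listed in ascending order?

Write f(x) = x^6 - x^4 - x^3 - x^2 + 1.
Roots in ℤ_3: f(0) = 1; f(1) = 2; f(2) = 1.
Complete factorization: f(x) = (x^3 + x^2 + x - 1)·(x^3 - x^2 - x - 1).
Factor degrees with multiplicity: 3 + 3 = 6.

3, 3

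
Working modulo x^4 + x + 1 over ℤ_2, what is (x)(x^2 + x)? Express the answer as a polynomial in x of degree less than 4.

Multiply in ℤ_2[x]: (x)·(x^2 + x) = x^3 + x^2.
Reduced: x^3 + x^2.

x^3 + x^2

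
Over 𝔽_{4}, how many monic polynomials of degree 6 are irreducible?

The number of monic irreducibles of degree 6 over GF(4) is (1/6)·Σ_{d∣6} μ(6/d) 4^d.
Divisors of 6: 1, 2, 3, 6; μ(6/d) for each: 1, -1, -1, 1.
Σ = 4^1 − 4^2 − 4^3 + 4^6 = 4020.
N = 4020/6 = 670.

670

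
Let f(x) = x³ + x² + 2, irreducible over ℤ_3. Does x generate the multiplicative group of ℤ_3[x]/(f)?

|GF(3^3)^×| = 3^3 − 1 = 26. Prime factorization: 26 = 2·13.
f is primitive ⇔ x has order 26 in GF(3)[x]/(f), i.e. x^(26/q) ≠ 1 for each prime q | 26.
x^(13) mod f = 1
x^(2) mod f = x².
Since x^(13) = 1, the order of x divides 13 < 26; not primitive.

No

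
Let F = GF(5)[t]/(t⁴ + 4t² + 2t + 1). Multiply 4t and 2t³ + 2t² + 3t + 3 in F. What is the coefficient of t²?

Multiply in GF(5)[t]: (4t)·(2t³ + 2t² + 3t + 3) = 3t⁴ + 3t³ + 2t² + 2t.
Reduce using t⁴ ≡ t² + 3t + 4 (mod t⁴ + 4t² + 2t + 1).
Reduced: 3t³ + t + 2.

0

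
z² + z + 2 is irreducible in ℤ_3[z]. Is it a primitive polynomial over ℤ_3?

Write f(z) = z² + z + 2.
|GF(3^2)^×| = 3^2 − 1 = 8. Prime factorization: 8 = 2^3.
f is primitive ⇔ z has order 8 in GF(3)[z]/(f), i.e. z^(8/q) ≠ 1 for each prime q | 8.
z^(4) mod f = 2.
None equal 1, so z has full order 8; f is primitive.

Yes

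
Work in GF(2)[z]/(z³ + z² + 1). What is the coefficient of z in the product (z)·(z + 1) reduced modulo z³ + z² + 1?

Multiply in GF(2)[z]: (z)·(z + 1) = z² + z.
Reduced: z² + z.

1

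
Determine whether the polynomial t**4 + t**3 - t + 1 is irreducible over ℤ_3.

Write f(t) = t**4 + t**3 - t + 1.
Check for roots in ℤ_3: f(0) = 1; f(1) = 2; f(2) = 2.
No roots, so no linear factors.
Monic irreducibles of degree 2 over GF(3): t**2 + 1, t**2 + t - 1, t**2 - t - 1.
None of them divide f (all give nonzero remainder).
No irreducible factor of degree ≤ 2 exists, so f is irreducible over GF(3).

Yes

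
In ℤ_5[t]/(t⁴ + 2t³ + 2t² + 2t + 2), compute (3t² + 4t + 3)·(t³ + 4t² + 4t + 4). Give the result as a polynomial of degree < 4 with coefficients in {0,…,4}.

Multiply in ℤ_5[t]: (3t² + 4t + 3)·(t³ + 4t² + 4t + 4) = 3t⁵ + t⁴ + t³ + 3t + 2.
Reduce using t⁴ ≡ 3t³ + 3t² + 3t + 3 (mod t⁴ + 2t³ + 2t² + 2t + 2).
Reduced: 4t² + 2t + 2.

4t^2 + 2t + 2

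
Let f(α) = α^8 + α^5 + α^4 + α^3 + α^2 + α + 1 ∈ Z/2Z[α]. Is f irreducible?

Check for roots in Z/2Z: f(0) = 1; f(1) = 1.
No roots, so no linear factors.
Monic irreducibles of degree 2 over GF(2): α^2 + α + 1.
None of them divide f (all give nonzero remainder).
Monic irreducibles of degree 3 over GF(2): α^3 + α + 1, α^3 + α^2 + 1.
None of them divide f (all give nonzero remainder).
Monic irreducibles of degree 4 over GF(2): α^4 + α + 1, α^4 + α^3 + 1, α^4 + α^3 + α^2 + α + 1.
None of them divide f (all give nonzero remainder).
No irreducible factor of degree ≤ 4 exists, so f is irreducible over GF(2).

Yes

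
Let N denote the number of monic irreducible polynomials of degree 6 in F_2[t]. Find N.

9

By the necklace-counting formula, N_2(6) = (1/6) Σ_{d|6} μ(6/d)·2^d.
Divisors of 6: 1, 2, 3, 6; μ(6/d) for each: 1, -1, -1, 1.
Σ = 2^1 − 2^2 − 2^3 + 2^6 = 54.
N = 54/6 = 9.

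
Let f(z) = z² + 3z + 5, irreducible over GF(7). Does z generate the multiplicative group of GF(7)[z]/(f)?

Yes

|GF(7^2)^×| = 7^2 − 1 = 48. Prime factorization: 48 = 2^4·3.
f is primitive ⇔ z has order 48 in GF(7)[z]/(f), i.e. z^(48/q) ≠ 1 for each prime q | 48.
z^(24) mod f = 6.
z^(16) mod f = 4.
None equal 1, so z has full order 48; f is primitive.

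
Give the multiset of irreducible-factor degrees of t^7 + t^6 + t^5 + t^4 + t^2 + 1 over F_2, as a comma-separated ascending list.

Write h(t) = t^7 + t^6 + t^5 + t^4 + t^2 + 1.
Roots in F_2: h(0) = 1; h(1) = 0 → root.
Linear factors from roots: (t + 1).
Complete factorization: h(t) = (t + 1)^2·(t^2 + t + 1)·(t^3 + t + 1).
Factor degrees with multiplicity: 1 + 1 + 2 + 3 = 7.

1, 1, 2, 3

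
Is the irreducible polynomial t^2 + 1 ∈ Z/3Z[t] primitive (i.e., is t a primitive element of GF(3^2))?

Write f(t) = t^2 + 1.
|GF(3^2)^×| = 3^2 − 1 = 8. Prime factorization: 8 = 2^3.
f is primitive ⇔ t has order 8 in GF(3)[t]/(f), i.e. t^(8/q) ≠ 1 for each prime q | 8.
t^(4) mod f = 1
Since t^(4) = 1, the order of t divides 4 < 8; not primitive.

No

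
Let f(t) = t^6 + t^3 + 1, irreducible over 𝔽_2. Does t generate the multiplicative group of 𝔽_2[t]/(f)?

No

|GF(2^6)^×| = 2^6 − 1 = 63. Prime factorization: 63 = 3^2·7.
f is primitive ⇔ t has order 63 in GF(2)[t]/(f), i.e. t^(63/q) ≠ 1 for each prime q | 63.
t^(21) mod f = t^3.
t^(9) mod f = 1
Since t^(9) = 1, the order of t divides 9 < 63; not primitive.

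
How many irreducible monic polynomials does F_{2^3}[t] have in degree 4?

Gauss's count: N_{8}(4) = (1/4) Σ_{d|4} μ(4/d)·8^d.
Divisors of 4: 1, 2, 4; μ(4/d) for each: 0, -1, 1.
Σ = − 8^2 + 8^4 = 4032.
N = 4032/4 = 1008.

1008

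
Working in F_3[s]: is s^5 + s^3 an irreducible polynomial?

No

Write g(s) = s^5 + s^3.
Check for roots in F_3: g(0) = 0 → root; g(1) = 2; g(2) = 1.
g(0) = 0, so (s) divides g(s); g is reducible.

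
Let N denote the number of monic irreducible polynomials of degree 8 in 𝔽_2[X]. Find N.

30

The number of monic irreducibles of degree 8 over GF(2) is (1/8)·Σ_{d∣8} μ(8/d) 2^d.
Divisors of 8: 1, 2, 4, 8; μ(8/d) for each: 0, 0, -1, 1.
Σ = − 2^4 + 2^8 = 240.
N = 240/8 = 30.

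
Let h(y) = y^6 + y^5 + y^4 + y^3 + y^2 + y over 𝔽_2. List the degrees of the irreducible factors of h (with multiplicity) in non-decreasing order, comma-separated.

Roots in 𝔽_2: h(0) = 0 → root; h(1) = 0 → root.
Linear factors from roots: (y), (y + 1).
Complete factorization: h(y) = (y)·(y + 1)·(y^2 + y + 1)^2.
Factor degrees with multiplicity: 1 + 1 + 2 + 2 = 6.

1, 1, 2, 2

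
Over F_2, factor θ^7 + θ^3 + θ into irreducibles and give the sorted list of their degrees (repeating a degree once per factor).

1, 3, 3

Write h(θ) = θ^7 + θ^3 + θ.
Roots in F_2: h(0) = 0 → root; h(1) = 1.
Linear factors from roots: (θ).
Complete factorization: h(θ) = (θ)·(θ^3 + θ + 1)^2.
Factor degrees with multiplicity: 1 + 3 + 3 = 7.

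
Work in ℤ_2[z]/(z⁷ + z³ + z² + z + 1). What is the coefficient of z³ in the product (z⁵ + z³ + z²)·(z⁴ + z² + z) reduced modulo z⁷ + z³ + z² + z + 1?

Multiply in ℤ_2[z]: (z⁵ + z³ + z²)·(z⁴ + z² + z) = z⁹ + z⁵ + z³.
Reduce using z⁷ ≡ z³ + z² + z + 1 (mod z⁷ + z³ + z² + z + 1).
Reduced: z⁴ + z².

0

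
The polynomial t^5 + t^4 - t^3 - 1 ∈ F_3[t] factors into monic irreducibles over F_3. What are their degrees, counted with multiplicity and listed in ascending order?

1, 1, 1, 2

Write h(t) = t^5 + t^4 - t^3 - 1.
Roots in F_3: h(0) = 2; h(1) = 0 → root; h(2) = 0 → root.
Linear factors from roots: (t - 1), (t + 1).
Complete factorization: h(t) = (t + 1)·(t - 1)^2·(t^2 - t - 1).
Factor degrees with multiplicity: 1 + 1 + 1 + 2 = 5.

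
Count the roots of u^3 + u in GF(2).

Write f(u) = u^3 + u.
Evaluate at each of the 2 elements of GF(2):
f(0) = 0 → root; f(1) = 0 → root.
Roots: {0, 1}.

2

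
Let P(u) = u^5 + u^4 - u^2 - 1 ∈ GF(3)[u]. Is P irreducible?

Check for roots in GF(3): P(0) = 2; P(1) = 0 → root; P(2) = 1.
P(1) = 0, so (u − 1) divides P(u); P is reducible.

No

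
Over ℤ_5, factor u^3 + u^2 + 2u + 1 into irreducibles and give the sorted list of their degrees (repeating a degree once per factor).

Write f(u) = u^3 + u^2 + 2u + 1.
Roots in ℤ_5: f(0) = 1; f(1) = 0 → root; f(2) = 2; f(3) = 3; f(4) = 4.
Linear factors from roots: (u + 4).
Complete factorization: f(u) = (u + 4)·(u^2 + 2u + 4).
Factor degrees with multiplicity: 1 + 2 = 3.

1, 2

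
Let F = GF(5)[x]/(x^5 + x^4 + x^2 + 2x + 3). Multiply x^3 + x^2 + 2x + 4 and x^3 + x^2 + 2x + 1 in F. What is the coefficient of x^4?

4

Multiply in GF(5)[x]: (x^3 + x^2 + 2x + 4)·(x^3 + x^2 + 2x + 1) = x^6 + 2x^5 + 4x^3 + 4x^2 + 4.
Reduce using x^5 ≡ 4x^4 + 4x^2 + 3x + 2 (mod x^5 + x^4 + x^2 + 2x + 3).
Reduced: 4x^4 + 3x^3 + x^2 + 1.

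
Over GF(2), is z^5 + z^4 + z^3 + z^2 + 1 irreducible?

Yes

Write m(z) = z^5 + z^4 + z^3 + z^2 + 1.
Check for roots in GF(2): m(0) = 1; m(1) = 1.
No roots, so no linear factors.
Monic irreducibles of degree 2 over GF(2): z^2 + z + 1.
None of them divide m (all give nonzero remainder).
No irreducible factor of degree ≤ 2 exists, so m is irreducible over GF(2).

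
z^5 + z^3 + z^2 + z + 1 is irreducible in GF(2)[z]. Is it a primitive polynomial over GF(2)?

Yes

Write f(z) = z^5 + z^3 + z^2 + z + 1.
|GF(2^5)^×| = 2^5 − 1 = 31. Prime factorization: 31 = 31.
f is primitive ⇔ z has order 31 in GF(2)[z]/(f), i.e. z^(31/q) ≠ 1 for each prime q | 31.
z^(1) mod f = z.
None equal 1, so z has full order 31; f is primitive.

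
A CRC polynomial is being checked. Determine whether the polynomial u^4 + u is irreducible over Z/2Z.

No

Write f(u) = u^4 + u.
Check for roots in Z/2Z: f(0) = 0 → root; f(1) = 0 → root.
f(0) = 0, so (u) divides f(u); f is reducible.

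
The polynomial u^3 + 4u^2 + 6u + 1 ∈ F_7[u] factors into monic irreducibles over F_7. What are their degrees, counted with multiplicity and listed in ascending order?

Write f(u) = u^3 + 4u^2 + 6u + 1.
Complete factorization: f(u) = (u^3 + 4u^2 + 6u + 1).
Factor degrees with multiplicity: 3 = 3.

3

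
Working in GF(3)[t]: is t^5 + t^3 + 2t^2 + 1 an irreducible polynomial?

Yes

Write g(t) = t^5 + t^3 + 2t^2 + 1.
Check for roots in GF(3): g(0) = 1; g(1) = 2; g(2) = 1.
No roots, so no linear factors.
Monic irreducibles of degree 2 over GF(3): t^2 + 1, t^2 + t + 2, t^2 + 2t + 2.
None of them divide g (all give nonzero remainder).
No irreducible factor of degree ≤ 2 exists, so g is irreducible over GF(3).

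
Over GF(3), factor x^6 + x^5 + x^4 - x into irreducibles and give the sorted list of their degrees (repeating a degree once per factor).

1, 2, 3

Write g(x) = x^6 + x^5 + x^4 - x.
Roots in GF(3): g(0) = 0 → root; g(1) = 2; g(2) = 2.
Linear factors from roots: (x).
Complete factorization: g(x) = (x)·(x^2 + 1)·(x^3 + x^2 - 1).
Factor degrees with multiplicity: 1 + 2 + 3 = 6.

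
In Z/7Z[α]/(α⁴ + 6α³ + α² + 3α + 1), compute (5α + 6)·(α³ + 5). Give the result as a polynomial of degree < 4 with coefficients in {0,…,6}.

Multiply in Z/7Z[α]: (5α + 6)·(α³ + 5) = 5α⁴ + 6α³ + 4α + 2.
Reduce using α⁴ ≡ α³ + 6α² + 4α + 6 (mod α⁴ + 6α³ + α² + 3α + 1).
Reduced: 4α³ + 2α² + 3α + 4.

4α^3 + 2α^2 + 3α + 4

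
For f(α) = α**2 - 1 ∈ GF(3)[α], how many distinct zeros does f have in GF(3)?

2

Evaluate at each of the 3 elements of GF(3):
f(0) = 2; f(1) = 0 → root; f(2) = 0 → root.
Roots: {1, 2}.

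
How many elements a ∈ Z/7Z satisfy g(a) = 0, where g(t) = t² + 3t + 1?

0

Evaluate at each of the 7 elements of Z/7Z:
g(0) = 1; g(1) = 5; g(2) = 4; g(3) = 5; g(4) = 1; g(5) = 6; g(6) = 6.
No element is a root.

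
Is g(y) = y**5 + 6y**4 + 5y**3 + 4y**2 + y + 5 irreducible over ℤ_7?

Check for roots in ℤ_7: g(0) = 5; g(1) = 1; g(2) = 2; g(3) = 5; g(4) = 6; g(5) = 1; g(6) = 1.
No roots, so no linear factors.
Degree-2 irreducible divisors: test the 21 monic irreducibles of degree 2 over GF(7).
None of them divide g (all give nonzero remainder).
No irreducible factor of degree ≤ 2 exists, so g is irreducible over GF(7).

Yes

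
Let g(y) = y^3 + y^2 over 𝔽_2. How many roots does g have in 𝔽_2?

2

Evaluate at each of the 2 elements of 𝔽_2:
g(0) = 0 → root; g(1) = 0 → root.
Roots: {0, 1}.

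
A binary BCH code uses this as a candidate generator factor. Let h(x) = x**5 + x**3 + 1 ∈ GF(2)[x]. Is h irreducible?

Check for roots in GF(2): h(0) = 1; h(1) = 1.
No roots, so no linear factors.
Monic irreducibles of degree 2 over GF(2): x**2 + x + 1.
None of them divide h (all give nonzero remainder).
No irreducible factor of degree ≤ 2 exists, so h is irreducible over GF(2).

Yes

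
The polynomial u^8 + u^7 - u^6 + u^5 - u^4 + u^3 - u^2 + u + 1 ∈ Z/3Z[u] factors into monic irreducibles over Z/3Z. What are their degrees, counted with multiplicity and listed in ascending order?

1, 1, 2, 2, 2

Write f(u) = u^8 + u^7 - u^6 + u^5 - u^4 + u^3 - u^2 + u + 1.
Roots in Z/3Z: f(0) = 1; f(1) = 0 → root; f(2) = 1.
Linear factors from roots: (u - 1).
Complete factorization: f(u) = (u - 1)^2·(u^2 + 1)·(u^2 + u - 1)·(u^2 - u - 1).
Factor degrees with multiplicity: 1 + 1 + 2 + 2 + 2 = 8.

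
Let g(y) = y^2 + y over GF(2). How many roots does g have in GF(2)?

2

Evaluate at each of the 2 elements of GF(2):
g(0) = 0 → root; g(1) = 0 → root.
Roots: {0, 1}.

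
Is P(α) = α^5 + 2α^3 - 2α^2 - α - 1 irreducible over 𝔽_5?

No

Check for roots in 𝔽_5: P(0) = 4; P(1) = 4; P(2) = 2; P(3) = 0 → root; P(4) = 0 → root.
P(3) = 0, so (α − 3) divides P(α); P is reducible.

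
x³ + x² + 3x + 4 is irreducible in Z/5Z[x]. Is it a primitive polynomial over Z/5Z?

No

Write f(x) = x³ + x² + 3x + 4.
|GF(5^3)^×| = 5^3 − 1 = 124. Prime factorization: 124 = 2^2·31.
f is primitive ⇔ x has order 124 in GF(5)[x]/(f), i.e. x^(124/q) ≠ 1 for each prime q | 124.
x^(62) mod f = 1
x^(4) mod f = 3x² + 4x + 4.
Since x^(62) = 1, the order of x divides 62 < 124; not primitive.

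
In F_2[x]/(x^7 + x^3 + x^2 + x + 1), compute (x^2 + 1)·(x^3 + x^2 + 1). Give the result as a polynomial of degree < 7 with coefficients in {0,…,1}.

Multiply in F_2[x]: (x^2 + 1)·(x^3 + x^2 + 1) = x^5 + x^4 + x^3 + 1.
Reduced: x^5 + x^4 + x^3 + 1.

x^5 + x^4 + x^3 + 1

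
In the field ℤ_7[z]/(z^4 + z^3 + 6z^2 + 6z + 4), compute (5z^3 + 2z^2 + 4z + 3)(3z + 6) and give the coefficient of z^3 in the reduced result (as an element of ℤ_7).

Multiply in ℤ_7[z]: (5z^3 + 2z^2 + 4z + 3)·(3z + 6) = z^4 + z^3 + 3z^2 + 5z + 4.
Reduce using z^4 ≡ 6z^3 + z^2 + z + 3 (mod z^4 + z^3 + 6z^2 + 6z + 4).
Reduced: 4z^2 + 6z.

0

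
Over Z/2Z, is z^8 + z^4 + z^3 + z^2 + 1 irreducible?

Write f(z) = z^8 + z^4 + z^3 + z^2 + 1.
Check for roots in Z/2Z: f(0) = 1; f(1) = 1.
No roots, so no linear factors.
Monic irreducibles of degree 2 over GF(2): z^2 + z + 1.
None of them divide f (all give nonzero remainder).
Monic irreducibles of degree 3 over GF(2): z^3 + z + 1, z^3 + z^2 + 1.
None of them divide f (all give nonzero remainder).
Monic irreducibles of degree 4 over GF(2): z^4 + z + 1, z^4 + z^3 + 1, z^4 + z^3 + z^2 + z + 1.
None of them divide f (all give nonzero remainder).
No irreducible factor of degree ≤ 4 exists, so f is irreducible over GF(2).

Yes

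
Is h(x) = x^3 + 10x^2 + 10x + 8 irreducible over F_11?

Yes

Check each element of F_11 for a root: h(0)=8, h(1)=7, h(2)=10, h(3)=1, h(4)=8, h(5)=4, h(6)=6, h(7)=9, h(8)=8, h(9)=9, h(10)=7.
No roots. A degree-3 polynomial over a field with no linear factor is irreducible.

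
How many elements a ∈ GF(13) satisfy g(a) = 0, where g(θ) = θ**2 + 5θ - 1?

2

Evaluate at each of the 13 elements of GF(13):
g(0) = 12; g(1) = 5; g(2) = 0 → root; g(3) = 10; g(4) = 9; g(5) = 10; g(6) = 0 → root; g(7) = 5; g(8) = 12; g(9) = 8; g(10) = 6; g(11) = 6; g(12) = 8.
Roots: {2, 6}.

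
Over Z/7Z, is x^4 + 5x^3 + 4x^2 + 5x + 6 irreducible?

Write g(x) = x^4 + 5x^3 + 4x^2 + 5x + 6.
Check for roots in Z/7Z: g(0) = 6; g(1) = 0 → root; g(2) = 4; g(3) = 0 → root; g(4) = 1; g(5) = 2; g(6) = 1.
g(1) = 0, so (x − 1) divides g(x); g is reducible.

No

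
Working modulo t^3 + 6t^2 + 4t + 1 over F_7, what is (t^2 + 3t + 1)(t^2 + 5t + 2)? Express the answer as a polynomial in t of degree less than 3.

2t^2 + 2t

Multiply in F_7[t]: (t^2 + 3t + 1)·(t^2 + 5t + 2) = t^4 + t^3 + 4t^2 + 4t + 2.
Reduce using t^3 ≡ t^2 + 3t + 6 (mod t^3 + 6t^2 + 4t + 1).
Reduced: 2t^2 + 2t.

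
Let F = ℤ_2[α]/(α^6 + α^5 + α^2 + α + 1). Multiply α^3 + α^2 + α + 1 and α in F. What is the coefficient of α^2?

Multiply in ℤ_2[α]: (α^3 + α^2 + α + 1)·(α) = α^4 + α^3 + α^2 + α.
Reduced: α^4 + α^3 + α^2 + α.

1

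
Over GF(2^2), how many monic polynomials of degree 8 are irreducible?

8160

Gauss's count: N_{4}(8) = (1/8) Σ_{d|8} μ(8/d)·4^d.
Divisors of 8: 1, 2, 4, 8; μ(8/d) for each: 0, 0, -1, 1.
Σ = − 4^4 + 4^8 = 65280.
N = 65280/8 = 8160.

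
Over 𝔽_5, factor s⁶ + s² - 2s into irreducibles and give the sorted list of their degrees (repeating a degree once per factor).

1, 1, 2, 2

Write h(s) = s⁶ + s² - 2s.
Roots in 𝔽_5: h(0) = 0 → root; h(1) = 0 → root; h(2) = 4; h(3) = 2; h(4) = 4.
Linear factors from roots: (s), (s - 1).
Complete factorization: h(s) = (s)·(s - 1)·(s² - 2s - 2)·(s² - 2s - 1).
Factor degrees with multiplicity: 1 + 1 + 2 + 2 = 6.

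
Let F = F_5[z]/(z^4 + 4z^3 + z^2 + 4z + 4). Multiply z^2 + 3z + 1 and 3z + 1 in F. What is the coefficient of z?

Multiply in F_5[z]: (z^2 + 3z + 1)·(3z + 1) = 3z^3 + z + 1.
Reduced: 3z^3 + z + 1.

1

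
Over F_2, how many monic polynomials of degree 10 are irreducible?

99

x^(2^10) − x is the product of all monic irreducibles of degree dividing 10; Möbius inversion gives N = (1/10) Σ μ(10/d)·2^d.
Divisors of 10: 1, 2, 5, 10; μ(10/d) for each: 1, -1, -1, 1.
Σ = 2^1 − 2^2 − 2^5 + 2^10 = 990.
N = 990/10 = 99.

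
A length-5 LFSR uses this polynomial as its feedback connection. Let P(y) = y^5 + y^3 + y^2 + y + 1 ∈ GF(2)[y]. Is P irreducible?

Check for roots in GF(2): P(0) = 1; P(1) = 1.
No roots, so no linear factors.
Monic irreducibles of degree 2 over GF(2): y^2 + y + 1.
None of them divide P (all give nonzero remainder).
No irreducible factor of degree ≤ 2 exists, so P is irreducible over GF(2).

Yes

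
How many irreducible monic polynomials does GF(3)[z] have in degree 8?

The number of monic irreducibles of degree 8 over GF(3) is (1/8)·Σ_{d∣8} μ(8/d) 3^d.
Divisors of 8: 1, 2, 4, 8; μ(8/d) for each: 0, 0, -1, 1.
Σ = − 3^4 + 3^8 = 6480.
N = 6480/8 = 810.

810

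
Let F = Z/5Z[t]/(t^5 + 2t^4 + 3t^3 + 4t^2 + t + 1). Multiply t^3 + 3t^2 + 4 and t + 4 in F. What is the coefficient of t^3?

2

Multiply in Z/5Z[t]: (t^3 + 3t^2 + 4)·(t + 4) = t^4 + 2t^3 + 2t^2 + 4t + 1.
Reduced: t^4 + 2t^3 + 2t^2 + 4t + 1.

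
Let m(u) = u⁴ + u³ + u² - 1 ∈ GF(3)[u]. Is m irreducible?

Check for roots in GF(3): m(0) = 2; m(1) = 2; m(2) = 0 → root.
m(2) = 0, so (u − 2) divides m(u); m is reducible.

No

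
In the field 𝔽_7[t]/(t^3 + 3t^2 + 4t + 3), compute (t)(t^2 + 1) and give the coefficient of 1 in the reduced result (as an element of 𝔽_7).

4

Multiply in 𝔽_7[t]: (t)·(t^2 + 1) = t^3 + t.
Reduce using t^3 ≡ 4t^2 + 3t + 4 (mod t^3 + 3t^2 + 4t + 3).
Reduced: 4t^2 + 4t + 4.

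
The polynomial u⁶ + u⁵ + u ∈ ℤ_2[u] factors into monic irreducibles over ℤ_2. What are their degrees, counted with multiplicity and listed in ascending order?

1, 2, 3

Write g(u) = u⁶ + u⁵ + u.
Roots in ℤ_2: g(0) = 0 → root; g(1) = 1.
Linear factors from roots: (u).
Complete factorization: g(u) = (u)·(u² + u + 1)·(u³ + u + 1).
Factor degrees with multiplicity: 1 + 2 + 3 = 6.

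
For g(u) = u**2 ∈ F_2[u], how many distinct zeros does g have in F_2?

Evaluate at each of the 2 elements of F_2:
g(0) = 0 → root; g(1) = 1.
Roots: {0}.

1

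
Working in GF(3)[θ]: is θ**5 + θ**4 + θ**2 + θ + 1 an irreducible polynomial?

Write g(θ) = θ**5 + θ**4 + θ**2 + θ + 1.
Check for roots in GF(3): g(0) = 1; g(1) = 2; g(2) = 1.
No roots, so no linear factors.
Monic irreducibles of degree 2 over GF(3): θ**2 + 1, θ**2 + θ - 1, θ**2 - θ - 1.
None of them divide g (all give nonzero remainder).
No irreducible factor of degree ≤ 2 exists, so g is irreducible over GF(3).

Yes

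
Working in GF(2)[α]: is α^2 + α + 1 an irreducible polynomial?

Write f(α) = α^2 + α + 1.
Check for roots in GF(2): f(0) = 1; f(1) = 1.
No roots. A degree-2 polynomial over a field with no linear factor is irreducible.

Yes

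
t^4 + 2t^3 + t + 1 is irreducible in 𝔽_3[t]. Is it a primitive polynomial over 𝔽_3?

Write f(t) = t^4 + 2t^3 + t + 1.
|GF(3^4)^×| = 3^4 − 1 = 80. Prime factorization: 80 = 2^4·5.
f is primitive ⇔ t has order 80 in GF(3)[t]/(f), i.e. t^(80/q) ≠ 1 for each prime q | 80.
t^(40) mod f = 1
t^(16) mod f = 2t^2 + 2t + 1.
Since t^(40) = 1, the order of t divides 40 < 80; not primitive.

No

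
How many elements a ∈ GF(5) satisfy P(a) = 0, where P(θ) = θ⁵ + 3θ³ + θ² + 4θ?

2

Evaluate at each of the 5 elements of GF(5):
P(0) = 0 → root; P(1) = 4; P(2) = 3; P(3) = 0 → root; P(4) = 3.
Roots: {0, 3}.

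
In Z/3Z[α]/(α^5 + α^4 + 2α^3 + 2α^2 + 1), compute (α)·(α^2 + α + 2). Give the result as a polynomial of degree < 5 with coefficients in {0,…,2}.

α^3 + α^2 + 2α

Multiply in Z/3Z[α]: (α)·(α^2 + α + 2) = α^3 + α^2 + 2α.
Reduced: α^3 + α^2 + 2α.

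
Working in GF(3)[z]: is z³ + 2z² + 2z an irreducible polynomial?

No

Write f(z) = z³ + 2z² + 2z.
Check for roots in GF(3): f(0) = 0 → root; f(1) = 2; f(2) = 2.
f(0) = 0, so (z) divides f(z); f is reducible.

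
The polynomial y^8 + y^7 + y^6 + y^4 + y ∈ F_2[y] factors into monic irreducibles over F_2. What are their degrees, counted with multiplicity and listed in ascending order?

1, 2, 2, 3

Write f(y) = y^8 + y^7 + y^6 + y^4 + y.
Roots in F_2: f(0) = 0 → root; f(1) = 1.
Linear factors from roots: (y).
Complete factorization: f(y) = (y)·(y^2 + y + 1)^2·(y^3 + y^2 + 1).
Factor degrees with multiplicity: 1 + 2 + 2 + 3 = 8.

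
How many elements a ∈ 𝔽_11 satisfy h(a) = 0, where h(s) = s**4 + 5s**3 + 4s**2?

3

Evaluate at each of the 11 elements of 𝔽_11:
h(0) = 0 → root; h(1) = 10; h(2) = 6; h(3) = 10; h(4) = 2; h(5) = 8; h(6) = 1; h(7) = 0 → root; h(8) = 4; h(9) = 3; h(10) = 0 → root.
Roots: {0, 7, 10}.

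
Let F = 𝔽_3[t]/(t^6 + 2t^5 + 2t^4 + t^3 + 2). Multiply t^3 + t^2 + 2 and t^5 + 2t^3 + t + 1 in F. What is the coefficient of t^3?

1

Multiply in 𝔽_3[t]: (t^3 + t^2 + 2)·(t^5 + 2t^3 + t + 1) = t^8 + t^7 + 2t^6 + t^5 + t^4 + t^2 + 2t + 2.
Reduce using t^6 ≡ t^5 + t^4 + 2t^3 + 1 (mod t^6 + 2t^5 + 2t^4 + t^3 + 2).
Reduced: t^5 + t^4 + t^3 + 2t^2 + t + 1.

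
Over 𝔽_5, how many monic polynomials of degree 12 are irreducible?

20343700

By the necklace-counting formula, N_5(12) = (1/12) Σ_{d|12} μ(12/d)·5^d.
Divisors of 12: 1, 2, 3, 4, 6, 12; μ(12/d) for each: 0, 1, 0, -1, -1, 1.
Σ = 5^2 − 5^4 − 5^6 + 5^12 = 244124400.
N = 244124400/12 = 20343700.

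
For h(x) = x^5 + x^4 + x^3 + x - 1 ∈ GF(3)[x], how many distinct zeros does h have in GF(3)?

Evaluate at each of the 3 elements of GF(3):
h(0) = 2; h(1) = 0 → root; h(2) = 0 → root.
Roots: {1, 2}.

2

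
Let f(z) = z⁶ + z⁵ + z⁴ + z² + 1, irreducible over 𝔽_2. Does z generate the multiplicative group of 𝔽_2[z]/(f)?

No

|GF(2^6)^×| = 2^6 − 1 = 63. Prime factorization: 63 = 3^2·7.
f is primitive ⇔ z has order 63 in GF(2)[z]/(f), i.e. z^(63/q) ≠ 1 for each prime q | 63.
z^(21) mod f = 1
z^(9) mod f = z³ + 1.
Since z^(21) = 1, the order of z divides 21 < 63; not primitive.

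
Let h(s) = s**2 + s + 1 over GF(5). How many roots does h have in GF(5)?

0

Evaluate at each of the 5 elements of GF(5):
h(0) = 1; h(1) = 3; h(2) = 2; h(3) = 3; h(4) = 1.
No element is a root.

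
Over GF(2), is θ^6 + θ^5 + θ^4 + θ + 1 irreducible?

Write g(θ) = θ^6 + θ^5 + θ^4 + θ + 1.
Check for roots in GF(2): g(0) = 1; g(1) = 1.
No roots, so no linear factors.
Monic irreducibles of degree 2 over GF(2): θ^2 + θ + 1.
None of them divide g (all give nonzero remainder).
Monic irreducibles of degree 3 over GF(2): θ^3 + θ + 1, θ^3 + θ^2 + 1.
None of them divide g (all give nonzero remainder).
No irreducible factor of degree ≤ 3 exists, so g is irreducible over GF(2).

Yes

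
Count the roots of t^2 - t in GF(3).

Write g(t) = t^2 - t.
Evaluate at each of the 3 elements of GF(3):
g(0) = 0 → root; g(1) = 0 → root; g(2) = 2.
Roots: {0, 1}.

2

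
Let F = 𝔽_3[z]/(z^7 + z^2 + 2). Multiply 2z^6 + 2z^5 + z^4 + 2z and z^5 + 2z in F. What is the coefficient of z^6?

1

Multiply in 𝔽_3[z]: (2z^6 + 2z^5 + z^4 + 2z)·(z^5 + 2z) = 2z^11 + 2z^10 + z^9 + z^7 + 2z^5 + z^2.
Reduce using z^7 ≡ 2z^2 + 1 (mod z^7 + z^2 + 2).
Reduced: z^6 + z^4 + 2z^3 + z^2 + 1.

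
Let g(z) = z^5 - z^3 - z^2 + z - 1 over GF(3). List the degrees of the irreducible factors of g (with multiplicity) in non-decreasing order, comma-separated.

Roots in GF(3): g(0) = 2; g(1) = 2; g(2) = 0 → root.
Linear factors from roots: (z + 1).
Complete factorization: g(z) = (z + 1)·(z^2 + 1)·(z^2 - z - 1).
Factor degrees with multiplicity: 1 + 2 + 2 = 5.

1, 2, 2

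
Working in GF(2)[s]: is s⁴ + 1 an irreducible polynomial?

Write g(s) = s⁴ + 1.
Check for roots in GF(2): g(0) = 1; g(1) = 0 → root.
g(1) = 0, so (s − 1) divides g(s); g is reducible.

No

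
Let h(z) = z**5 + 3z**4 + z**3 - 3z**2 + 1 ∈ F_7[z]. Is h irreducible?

No

Check for roots in F_7: h(0) = 1; h(1) = 3; h(2) = 0 → root; h(3) = 4; h(4) = 3; h(5) = 4; h(6) = 6.
h(2) = 0, so (z − 2) divides h(z); h is reducible.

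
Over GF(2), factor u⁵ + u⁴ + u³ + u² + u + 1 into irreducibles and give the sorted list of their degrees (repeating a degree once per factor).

1, 2, 2

Write h(u) = u⁵ + u⁴ + u³ + u² + u + 1.
Roots in GF(2): h(0) = 1; h(1) = 0 → root.
Linear factors from roots: (u + 1).
Complete factorization: h(u) = (u + 1)·(u² + u + 1)^2.
Factor degrees with multiplicity: 1 + 2 + 2 = 5.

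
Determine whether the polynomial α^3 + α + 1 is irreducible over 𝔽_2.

Yes

Write P(α) = α^3 + α + 1.
Check for roots in 𝔽_2: P(0) = 1; P(1) = 1.
No roots. A degree-3 polynomial over a field with no linear factor is irreducible.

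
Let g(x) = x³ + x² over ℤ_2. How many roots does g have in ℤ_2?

2

Evaluate at each of the 2 elements of ℤ_2:
g(0) = 0 → root; g(1) = 0 → root.
Roots: {0, 1}.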